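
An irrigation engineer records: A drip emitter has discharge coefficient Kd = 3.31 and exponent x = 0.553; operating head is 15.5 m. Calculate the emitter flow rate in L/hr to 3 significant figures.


Approach: apply the emitter characteristic equation, q = Kd * h^x.
q = 3.31 * 15.5^0.553 = 15.1 L/hr
Therefore the emitter flow rate = 15.1 L/hr.


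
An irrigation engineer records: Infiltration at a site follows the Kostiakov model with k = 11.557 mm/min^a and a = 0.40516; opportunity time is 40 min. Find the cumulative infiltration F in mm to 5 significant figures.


Approach: apply the Kostiakov infiltration equation, F = k*t^a.
F = 11.557 * 40^0.40516 = 51.515 mm
Therefore the cumulative infiltration F = 51.515 mm.


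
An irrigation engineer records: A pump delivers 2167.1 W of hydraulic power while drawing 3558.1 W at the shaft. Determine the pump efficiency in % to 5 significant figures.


Approach: apply the efficiency ratio, eta = (P_out/P_in)*100.
eta = (2167.1 / 3558.1) * 100 = 60.906 %
Therefore the pump efficiency = 60.906 %.


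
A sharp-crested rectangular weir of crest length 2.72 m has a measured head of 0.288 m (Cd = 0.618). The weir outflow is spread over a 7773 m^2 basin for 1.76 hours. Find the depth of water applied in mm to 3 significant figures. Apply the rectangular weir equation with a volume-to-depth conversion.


Approach: apply the rectangular weir equation with a volume-to-depth conversion, Q = (2/3)*Cd*L*sqrt(2g)*H^1.5; d = Q*t/A * 1000.
Step 1 — weir discharge:
  Q = (2/3)*0.618*2.72*sqrt(2*9.81)*0.288^1.5 = 0.76719 m^3/s
Step 2 — volume: V = 0.76719 * 1.76*3600 = 4860.9 m^3
Step 3 — depth: d = V/A * 1000 = 4860.9/7773 * 1000 = 625 mm
Therefore the depth of water applied = 625 mm.


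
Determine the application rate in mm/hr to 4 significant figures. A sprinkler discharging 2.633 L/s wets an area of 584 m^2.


Approach: apply the application rate relation, rate = (Q/A)*3600.
rate = (2.633 / 584) * 3600 = 16.23 mm/hr
Therefore the application rate = 16.23 mm/hr.


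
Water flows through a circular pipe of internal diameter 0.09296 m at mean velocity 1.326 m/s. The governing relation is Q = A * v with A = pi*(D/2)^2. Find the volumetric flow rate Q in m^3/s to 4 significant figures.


A = pi*(0.09296/2)^2 = 0.00678707 m^2
Q = 0.00678707 * 1.326 = 0.009000 m^3/s
Therefore the volumetric flow rate Q = 0.009000 m^3/s.


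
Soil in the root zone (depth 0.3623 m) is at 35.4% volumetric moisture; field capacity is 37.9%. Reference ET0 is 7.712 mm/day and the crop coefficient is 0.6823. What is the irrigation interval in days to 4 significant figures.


Approach: apply soil-water budget scheduling, SMD = (FC-theta)/100*depth*1000; ETc = ET0*Kc; interval = SMD/ETc.
Step 1 — soil moisture deficit:
  SMD = (37.9 - 35.4)/100 * 0.3623 * 1000 = 9.05750 mm
Step 2 — daily crop ET (ETc = ET0*Kc):
  ETc = 7.712 * 0.6823 = 5.26190 mm/day
Step 3 — irrigation interval (SMD/ETc):
  interval = 9.05750 / 5.26190 = 1.721 days
Therefore the irrigation interval = 1.721 days.


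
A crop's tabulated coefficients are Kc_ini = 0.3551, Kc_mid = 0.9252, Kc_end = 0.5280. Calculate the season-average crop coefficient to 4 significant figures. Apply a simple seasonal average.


Approach: apply a simple seasonal average, Kc_avg = (Kc_ini + Kc_mid + Kc_end)/3.
Kc_avg = (0.3551 + 0.9252 + 0.5280)/3 = 0.6028
Therefore the season-average crop coefficient = 0.6028.


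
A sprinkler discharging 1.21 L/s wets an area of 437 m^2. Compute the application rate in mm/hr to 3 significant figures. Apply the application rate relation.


Approach: apply the application rate relation, rate = (Q/A)*3600.
rate = (1.21 / 437) * 3600 = 9.97 mm/hr
Therefore the application rate = 9.97 mm/hr.


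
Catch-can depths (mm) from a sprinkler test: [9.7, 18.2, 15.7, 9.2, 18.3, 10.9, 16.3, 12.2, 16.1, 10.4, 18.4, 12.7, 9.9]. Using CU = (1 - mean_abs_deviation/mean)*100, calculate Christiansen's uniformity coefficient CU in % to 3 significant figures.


mean = 13.692 mm
mean |d_i - mean| = 3.2071 mm
CU = (1 - 3.2071/13.692)*100 = 76.6 %
Therefore Christiansen's uniformity coefficient CU = 76.6 %.


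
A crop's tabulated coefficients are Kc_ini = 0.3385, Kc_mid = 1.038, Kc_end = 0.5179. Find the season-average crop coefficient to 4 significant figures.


Approach: apply a simple seasonal average, Kc_avg = (Kc_ini + Kc_mid + Kc_end)/3.
Kc_avg = (0.3385 + 1.038 + 0.5179)/3 = 0.6315
Therefore the season-average crop coefficient = 0.6315.


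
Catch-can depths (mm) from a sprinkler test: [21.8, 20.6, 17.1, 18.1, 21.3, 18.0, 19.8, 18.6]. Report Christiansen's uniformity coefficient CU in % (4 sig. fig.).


Approach: apply Christiansen's uniformity coefficient, CU = (1 - mean_abs_deviation/mean)*100.
mean = 19.4125 mm
mean |d_i - mean| = 1.46250 mm
CU = (1 - 1.46250/19.4125)*100 = 92.47 %
Therefore Christiansen's uniformity coefficient CU = 92.47 %.


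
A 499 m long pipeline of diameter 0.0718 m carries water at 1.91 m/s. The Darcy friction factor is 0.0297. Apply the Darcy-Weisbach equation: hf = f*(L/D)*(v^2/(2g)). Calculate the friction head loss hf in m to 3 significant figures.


hf = 0.0297 * (499/0.0718) * (1.91^2 / (2*9.81))
hf = 38.4 m
Therefore the friction head loss hf = 38.4 m.


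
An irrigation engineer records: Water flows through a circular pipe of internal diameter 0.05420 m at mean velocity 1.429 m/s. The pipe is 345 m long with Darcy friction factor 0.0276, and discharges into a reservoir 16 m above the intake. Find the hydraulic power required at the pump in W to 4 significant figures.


Approach: apply continuity + Darcy-Weisbach + hydraulic power, Q = A*v; hf = f*(L/D)*(v^2/(2g)); H = static + hf; P = rho*g*Q*H.
Step 1 — flow rate (continuity, Q = A*v):
  A = pi*(0.05420/2)^2 = 0.00230722 m^2
  Q = 0.00230722 * 1.429 = 0.00329701 m^3/s
Step 2 — friction head loss (Darcy-Weisbach):
  hf = 0.0276 * (345/0.05420) * (1.429^2 / (2*9.81))
  hf = 18.2850 m
Step 3 — total head: H = 16 + 18.2850 = 34.2850 m
Step 4 — hydraulic power (P = rho*g*Q*H):
  P = 1000 * 9.81 * 0.00329701 * 34.2850 = 1109 W
Therefore the hydraulic power required at the pump = 1109 W.


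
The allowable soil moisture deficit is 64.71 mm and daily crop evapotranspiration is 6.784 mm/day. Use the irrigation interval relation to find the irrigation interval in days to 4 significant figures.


Approach: apply the irrigation interval relation, interval = SMD / ETc.
interval = 64.71 / 6.784 = 9.539 days
Therefore the irrigation interval = 9.539 days.


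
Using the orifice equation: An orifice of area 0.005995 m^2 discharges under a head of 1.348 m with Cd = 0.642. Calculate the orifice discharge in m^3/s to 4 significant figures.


Approach: apply the orifice equation, Q = Cd*A*sqrt(2*g*h).
Q = 0.642 * 0.005995 * sqrt(2*9.81*1.348) = 0.01979 m^3/s
Therefore the orifice discharge = 0.01979 m^3/s.


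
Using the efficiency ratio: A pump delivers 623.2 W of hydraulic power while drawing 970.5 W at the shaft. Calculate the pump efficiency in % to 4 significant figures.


Approach: apply the efficiency ratio, eta = (P_out/P_in)*100.
eta = (623.2 / 970.5) * 100 = 64.21 %
Therefore the pump efficiency = 64.21 %.


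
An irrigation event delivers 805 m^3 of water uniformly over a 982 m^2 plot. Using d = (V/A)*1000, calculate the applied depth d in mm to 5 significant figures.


d = (805 / 982) * 1000 = 819.76 mm
Therefore the applied depth d = 819.76 mm.


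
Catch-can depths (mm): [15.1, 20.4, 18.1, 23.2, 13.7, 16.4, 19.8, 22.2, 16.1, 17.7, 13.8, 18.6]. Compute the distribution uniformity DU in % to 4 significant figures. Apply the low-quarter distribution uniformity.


Approach: apply the low-quarter distribution uniformity, DU = (mean of lowest quarter of readings / overall mean)*100.
sorted lowest 3 of 12: [13.7, 13.8, 15.1] -> mean = 14.2000 mm
overall mean = 17.9250 mm
DU = (14.2000/17.9250)*100 = 79.22 %
Therefore the distribution uniformity DU = 79.22 %.


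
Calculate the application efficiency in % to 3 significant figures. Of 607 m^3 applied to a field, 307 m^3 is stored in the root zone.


Approach: apply the application efficiency ratio, Ea = (stored/applied)*100.
Ea = (307/607)*100 = 50.6 %
Therefore the application efficiency = 50.6 %.


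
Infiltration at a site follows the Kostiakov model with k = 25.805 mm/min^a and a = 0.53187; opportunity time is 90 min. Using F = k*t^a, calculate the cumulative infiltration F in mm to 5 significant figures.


F = 25.805 * 90^0.53187 = 282.56 mm
Therefore the cumulative infiltration F = 282.56 mm.


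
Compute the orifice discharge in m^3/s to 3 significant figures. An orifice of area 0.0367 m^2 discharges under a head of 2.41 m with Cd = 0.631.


Approach: apply the orifice equation, Q = Cd*A*sqrt(2*g*h).
Q = 0.631 * 0.0367 * sqrt(2*9.81*2.41) = 0.159 m^3/s
Therefore the orifice discharge = 0.159 m^3/s.


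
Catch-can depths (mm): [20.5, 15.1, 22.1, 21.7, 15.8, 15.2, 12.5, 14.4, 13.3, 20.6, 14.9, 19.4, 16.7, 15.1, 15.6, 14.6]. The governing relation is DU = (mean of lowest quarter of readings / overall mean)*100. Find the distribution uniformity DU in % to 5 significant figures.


sorted lowest 4 of 16: [12.5, 13.3, 14.4, 14.6] -> mean = 13.70000 mm
overall mean = 16.71875 mm
DU = (13.70000/16.71875)*100 = 81.944 %
Therefore the distribution uniformity DU = 81.944 %.


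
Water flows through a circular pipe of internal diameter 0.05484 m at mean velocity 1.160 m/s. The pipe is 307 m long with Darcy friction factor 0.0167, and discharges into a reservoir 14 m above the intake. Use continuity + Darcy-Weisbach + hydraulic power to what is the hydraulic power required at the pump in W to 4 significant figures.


Approach: apply continuity + Darcy-Weisbach + hydraulic power, Q = A*v; hf = f*(L/D)*(v^2/(2g)); H = static + hf; P = rho*g*Q*H.
Step 1 — flow rate (continuity, Q = A*v):
  A = pi*(0.05484/2)^2 = 0.00236203 m^2
  Q = 0.00236203 * 1.160 = 0.00273995 m^3/s
Step 2 — friction head loss (Darcy-Weisbach):
  hf = 0.0167 * (307/0.05484) * (1.160^2 / (2*9.81))
  hf = 6.41172 m
Step 3 — total head: H = 14 + 6.41172 = 20.4117 m
Step 4 — hydraulic power (P = rho*g*Q*H):
  P = 1000 * 9.81 * 0.00273995 * 20.4117 = 548.6 W
Therefore the hydraulic power required at the pump = 548.6 W.


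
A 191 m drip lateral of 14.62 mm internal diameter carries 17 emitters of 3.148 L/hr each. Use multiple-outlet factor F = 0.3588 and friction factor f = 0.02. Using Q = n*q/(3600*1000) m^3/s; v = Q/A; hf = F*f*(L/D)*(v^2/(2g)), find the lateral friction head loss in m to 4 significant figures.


Q = 17*3.148/(3600*1000) = 1.48656e-05 m^3/s
A = pi*(14.62e-3/2)^2 = 1.67874e-04 m^2, so v = Q/A = 0.0885516 m/s
hf = 0.3588*0.02*(191/0.01462)*(0.0885516^2/(2*9.81)) = 0.03747 m
Therefore the lateral friction head loss = 0.03747 m.


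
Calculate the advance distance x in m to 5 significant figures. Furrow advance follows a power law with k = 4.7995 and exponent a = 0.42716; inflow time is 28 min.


Approach: apply the power-law advance function, x = k*t^a.
x = 4.7995 * 28^0.42716 = 19.923 m
Therefore the advance distance x = 19.923 m.


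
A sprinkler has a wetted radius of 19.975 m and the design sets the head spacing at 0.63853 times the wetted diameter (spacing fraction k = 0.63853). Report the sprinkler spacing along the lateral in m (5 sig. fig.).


Approach: apply the sprinkler spacing rule (spacing as a fraction of wetted diameter), S = k*(2*R).
S = 0.63853 * (2 * 19.975) = 25.509 m
Therefore the sprinkler spacing along the lateral = 25.509 m.


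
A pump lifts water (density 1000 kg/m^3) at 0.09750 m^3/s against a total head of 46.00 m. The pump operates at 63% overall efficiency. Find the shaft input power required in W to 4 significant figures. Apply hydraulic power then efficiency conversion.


Approach: apply hydraulic power then efficiency conversion, P = rho*g*Q*H; P_in = P/eta.
Step 1 — hydraulic power (P = rho*g*Q*H):
  P = 1000 * 9.81 * 0.09750 * 46.00 = 43997.8 W
Step 2 — input power: P_in = P/eta = 43997.8 / 0.63 = 69840 W
Therefore the shaft input power required = 69840 W.


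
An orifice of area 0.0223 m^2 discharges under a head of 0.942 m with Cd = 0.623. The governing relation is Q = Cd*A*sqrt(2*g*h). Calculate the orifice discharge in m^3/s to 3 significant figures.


Q = 0.623 * 0.0223 * sqrt(2*9.81*0.942) = 0.0597 m^3/s
Therefore the orifice discharge = 0.0597 m^3/s.


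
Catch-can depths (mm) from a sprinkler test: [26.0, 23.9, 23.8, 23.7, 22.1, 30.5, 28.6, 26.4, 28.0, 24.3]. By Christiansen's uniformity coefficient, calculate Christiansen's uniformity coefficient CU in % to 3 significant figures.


Approach: apply Christiansen's uniformity coefficient, CU = (1 - mean_abs_deviation/mean)*100.
mean = 25.730 mm
mean |d_i - mean| = 2.1700 mm
CU = (1 - 2.1700/25.730)*100 = 91.6 %
Therefore Christiansen's uniformity coefficient CU = 91.6 %.


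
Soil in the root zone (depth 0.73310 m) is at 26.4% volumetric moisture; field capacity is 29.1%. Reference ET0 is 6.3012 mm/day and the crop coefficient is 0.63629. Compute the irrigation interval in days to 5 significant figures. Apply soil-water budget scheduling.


Approach: apply soil-water budget scheduling, SMD = (FC-theta)/100*depth*1000; ETc = ET0*Kc; interval = SMD/ETc.
Step 1 — soil moisture deficit:
  SMD = (29.1 - 26.4)/100 * 0.73310 * 1000 = 19.79370 mm
Step 2 — daily crop ET (ETc = ET0*Kc):
  ETc = 6.3012 * 0.63629 = 4.009391 mm/day
Step 3 — irrigation interval (SMD/ETc):
  interval = 19.79370 / 4.009391 = 4.9368 days
Therefore the irrigation interval = 4.9368 days.


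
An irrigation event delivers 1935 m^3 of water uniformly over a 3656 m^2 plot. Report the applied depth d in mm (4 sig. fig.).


Approach: apply depth from volume over area, d = (V/A)*1000.
d = (1935 / 3656) * 1000 = 529.3 mm
Therefore the applied depth d = 529.3 mm.


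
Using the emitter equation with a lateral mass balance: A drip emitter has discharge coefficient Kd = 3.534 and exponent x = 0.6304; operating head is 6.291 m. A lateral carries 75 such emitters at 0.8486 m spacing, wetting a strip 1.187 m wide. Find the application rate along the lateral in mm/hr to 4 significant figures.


Approach: apply the emitter equation with a lateral mass balance, q = Kd*h^x; Q = n*q; rate = Q/(n*spacing*width).
Step 1 — single emitter flow (q = Kd*h^x):
  q = 3.534 * 6.291^0.6304 = 11.2663 L/hr
Step 2 — total lateral flow: Q = 75 * 11.2663 = 844.969 L/hr
Step 3 — wetted area: A = 75 * 0.8486 * 1.187 = 75.5466 m^2
Step 4 — application rate: Q/A = 844.969/75.5466 = 11.18 mm/hr
Therefore the application rate along the lateral = 11.18 mm/hr.


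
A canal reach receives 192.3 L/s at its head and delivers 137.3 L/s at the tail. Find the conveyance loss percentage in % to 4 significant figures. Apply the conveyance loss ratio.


Approach: apply the conveyance loss ratio, loss% = ((Q_head - Q_tail)/Q_head)*100.
loss = ((192.3 - 137.3)/192.3)*100 = 28.60 %
Therefore the conveyance loss percentage = 28.60 %.


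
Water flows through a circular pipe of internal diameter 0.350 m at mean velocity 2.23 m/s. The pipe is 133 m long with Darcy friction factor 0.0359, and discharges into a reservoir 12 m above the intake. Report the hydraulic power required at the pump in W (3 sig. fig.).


Approach: apply continuity + Darcy-Weisbach + hydraulic power, Q = A*v; hf = f*(L/D)*(v^2/(2g)); H = static + hf; P = rho*g*Q*H.
Step 1 — flow rate (continuity, Q = A*v):
  A = pi*(0.350/2)^2 = 0.096211 m^2
  Q = 0.096211 * 2.23 = 0.21455 m^3/s
Step 2 — friction head loss (Darcy-Weisbach):
  hf = 0.0359 * (133/0.350) * (2.23^2 / (2*9.81))
  hf = 3.4577 m
Step 3 — total head: H = 12 + 3.4577 = 15.458 m
Step 4 — hydraulic power (P = rho*g*Q*H):
  P = 1000 * 9.81 * 0.21455 * 15.458 = 32500 W
Therefore the hydraulic power required at the pump = 32500 W.


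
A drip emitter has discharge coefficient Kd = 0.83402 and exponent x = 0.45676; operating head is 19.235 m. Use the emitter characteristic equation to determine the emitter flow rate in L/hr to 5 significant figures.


Approach: apply the emitter characteristic equation, q = Kd * h^x.
q = 0.83402 * 19.235^0.45676 = 3.2188 L/hr
Therefore the emitter flow rate = 3.2188 L/hr.


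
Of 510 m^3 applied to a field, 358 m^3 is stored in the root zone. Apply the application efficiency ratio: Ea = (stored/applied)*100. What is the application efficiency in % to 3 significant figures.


Ea = (358/510)*100 = 70.2 %
Therefore the application efficiency = 70.2 %.


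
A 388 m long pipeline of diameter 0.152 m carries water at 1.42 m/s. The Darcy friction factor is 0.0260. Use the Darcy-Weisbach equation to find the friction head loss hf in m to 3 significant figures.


Approach: apply the Darcy-Weisbach equation, hf = f*(L/D)*(v^2/(2g)).
hf = 0.0260 * (388/0.152) * (1.42^2 / (2*9.81))
hf = 6.82 m
Therefore the friction head loss hf = 6.82 m.


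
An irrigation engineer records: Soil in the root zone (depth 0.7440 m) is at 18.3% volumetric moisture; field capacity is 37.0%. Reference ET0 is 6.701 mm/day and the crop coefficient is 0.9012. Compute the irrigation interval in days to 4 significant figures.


Approach: apply soil-water budget scheduling, SMD = (FC-theta)/100*depth*1000; ETc = ET0*Kc; interval = SMD/ETc.
Step 1 — soil moisture deficit:
  SMD = (37.0 - 18.3)/100 * 0.7440 * 1000 = 139.128 mm
Step 2 — daily crop ET (ETc = ET0*Kc):
  ETc = 6.701 * 0.9012 = 6.03894 mm/day
Step 3 — irrigation interval (SMD/ETc):
  interval = 139.128 / 6.03894 = 23.04 days
Therefore the irrigation interval = 23.04 days.


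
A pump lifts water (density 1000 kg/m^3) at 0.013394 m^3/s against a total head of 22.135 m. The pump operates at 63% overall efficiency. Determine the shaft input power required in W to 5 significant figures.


Approach: apply hydraulic power then efficiency conversion, P = rho*g*Q*H; P_in = P/eta.
Step 1 — hydraulic power (P = rho*g*Q*H):
  P = 1000 * 9.81 * 0.013394 * 22.135 = 2908.431 W
Step 2 — input power: P_in = P/eta = 2908.431 / 0.63 = 4616.6 W
Therefore the shaft input power required = 4616.6 W.


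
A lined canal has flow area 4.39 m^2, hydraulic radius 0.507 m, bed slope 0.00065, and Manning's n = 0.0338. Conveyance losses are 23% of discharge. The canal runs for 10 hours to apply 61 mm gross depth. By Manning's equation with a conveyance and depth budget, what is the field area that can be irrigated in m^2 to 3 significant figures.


Approach: apply Manning's equation with a conveyance and depth budget, Q = (1/n)*A*R^(2/3)*S^(1/2); Q_field = Q*(1-loss); Area = Q_field*t/(d/1000).
Step 1 — canal discharge (Manning's equation):
  Q = (1/0.0338) * 4.39 * 0.507^(2/3) * 0.00065^(1/2) = 2.1054 m^3/s
Step 2 — delivered flow: Q_field = 2.1054*(1 - 23/100) = 1.6212 m^3/s
Step 3 — volume delivered: V = 1.6212 * 10*3600 = 58363 m^3
Step 4 — area served: A = V / (depth/1000) = 58363 / 0.061 = 957000 m^2
Therefore the field area that can be irrigated = 957000 m^2.


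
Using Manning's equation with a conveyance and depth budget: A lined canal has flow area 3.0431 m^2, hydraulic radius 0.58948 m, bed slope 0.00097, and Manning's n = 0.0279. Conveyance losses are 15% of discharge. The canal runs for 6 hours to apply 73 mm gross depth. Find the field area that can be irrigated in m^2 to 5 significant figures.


Approach: apply Manning's equation with a conveyance and depth budget, Q = (1/n)*A*R^(2/3)*S^(1/2); Q_field = Q*(1-loss); Area = Q_field*t/(d/1000).
Step 1 — canal discharge (Manning's equation):
  Q = (1/0.0279) * 3.0431 * 0.58948^(2/3) * 0.00097^(1/2) = 2.388236 m^3/s
Step 2 — delivered flow: Q_field = 2.388236*(1 - 15/100) = 2.030001 m^3/s
Step 3 — volume delivered: V = 2.030001 * 6*3600 = 43848.02 m^3
Step 4 — area served: A = V / (depth/1000) = 43848.02 / 0.073 = 600660 m^2
Therefore the field area that can be irrigated = 600660 m^2.


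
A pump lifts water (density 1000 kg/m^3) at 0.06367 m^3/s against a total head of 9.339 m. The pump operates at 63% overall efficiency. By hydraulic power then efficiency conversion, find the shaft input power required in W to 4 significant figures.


Approach: apply hydraulic power then efficiency conversion, P = rho*g*Q*H; P_in = P/eta.
Step 1 — hydraulic power (P = rho*g*Q*H):
  P = 1000 * 9.81 * 0.06367 * 9.339 = 5833.16 W
Step 2 — input power: P_in = P/eta = 5833.16 / 0.63 = 9259 W
Therefore the shaft input power required = 9259 W.


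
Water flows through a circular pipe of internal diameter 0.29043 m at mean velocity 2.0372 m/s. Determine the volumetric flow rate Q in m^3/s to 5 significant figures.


Approach: apply the continuity equation for pipe flow, Q = A * v with A = pi*(D/2)^2.
A = pi*(0.29043/2)^2 = 0.06624801 m^2
Q = 0.06624801 * 2.0372 = 0.13496 m^3/s
Therefore the volumetric flow rate Q = 0.13496 m^3/s.


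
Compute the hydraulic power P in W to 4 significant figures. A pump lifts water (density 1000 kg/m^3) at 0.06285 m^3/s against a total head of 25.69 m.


Approach: apply the hydraulic power relation, P = rho*g*Q*H.
P = 1000 * 9.81 * 0.06285 * 25.69 = 15840 W
Therefore the hydraulic power P = 15840 W.


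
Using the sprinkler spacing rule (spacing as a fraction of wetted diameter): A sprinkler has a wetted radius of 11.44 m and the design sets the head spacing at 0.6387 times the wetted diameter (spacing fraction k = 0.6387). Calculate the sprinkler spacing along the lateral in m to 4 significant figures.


Approach: apply the sprinkler spacing rule (spacing as a fraction of wetted diameter), S = k*(2*R).
S = 0.6387 * (2 * 11.44) = 14.61 m
Therefore the sprinkler spacing along the lateral = 14.61 m.


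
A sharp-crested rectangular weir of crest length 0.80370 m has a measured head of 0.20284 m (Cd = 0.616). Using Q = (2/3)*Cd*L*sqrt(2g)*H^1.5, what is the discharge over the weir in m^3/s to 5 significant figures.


Q = (2/3)*0.616*0.80370*sqrt(2*9.81)*0.20284^1.5 = 0.13356 m^3/s
Therefore the discharge over the weir = 0.13356 m^3/s.


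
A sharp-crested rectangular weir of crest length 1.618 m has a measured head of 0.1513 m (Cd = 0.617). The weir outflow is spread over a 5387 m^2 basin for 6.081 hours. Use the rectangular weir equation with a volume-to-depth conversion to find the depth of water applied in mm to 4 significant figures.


Approach: apply the rectangular weir equation with a volume-to-depth conversion, Q = (2/3)*Cd*L*sqrt(2g)*H^1.5; d = Q*t/A * 1000.
Step 1 — weir discharge:
  Q = (2/3)*0.617*1.618*sqrt(2*9.81)*0.1513^1.5 = 0.173492 m^3/s
Step 2 — volume: V = 0.173492 * 6.081*3600 = 3798.03 m^3
Step 3 — depth: d = V/A * 1000 = 3798.03/5387 * 1000 = 705.0 mm
Therefore the depth of water applied = 705.0 mm.


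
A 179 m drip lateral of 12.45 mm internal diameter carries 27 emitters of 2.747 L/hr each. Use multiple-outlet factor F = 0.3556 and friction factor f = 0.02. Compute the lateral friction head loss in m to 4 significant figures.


Approach: apply Darcy-Weisbach with the multiple-outlet F-factor, Q = n*q/(3600*1000) m^3/s; v = Q/A; hf = F*f*(L/D)*(v^2/(2g)).
Q = 27*2.747/(3600*1000) = 2.06025e-05 m^3/s
A = pi*(12.45e-3/2)^2 = 1.21739e-04 m^2, so v = Q/A = 0.169235 m/s
hf = 0.3556*0.02*(179/0.01245)*(0.169235^2/(2*9.81)) = 0.1493 m
Therefore the lateral friction head loss = 0.1493 m.


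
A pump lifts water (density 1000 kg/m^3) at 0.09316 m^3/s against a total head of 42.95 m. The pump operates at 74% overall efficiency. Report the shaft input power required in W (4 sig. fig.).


Approach: apply hydraulic power then efficiency conversion, P = rho*g*Q*H; P_in = P/eta.
Step 1 — hydraulic power (P = rho*g*Q*H):
  P = 1000 * 9.81 * 0.09316 * 42.95 = 39252.0 W
Step 2 — input power: P_in = P/eta = 39252.0 / 0.74 = 53040 W
Therefore the shaft input power required = 53040 W.


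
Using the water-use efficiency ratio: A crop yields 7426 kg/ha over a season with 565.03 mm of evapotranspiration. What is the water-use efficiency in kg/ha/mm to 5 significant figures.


Approach: apply the water-use efficiency ratio, WUE = yield/ET.
WUE = 7426 / 565.03 = 13.143 kg/ha/mm
Therefore the water-use efficiency = 13.143 kg/ha/mm.


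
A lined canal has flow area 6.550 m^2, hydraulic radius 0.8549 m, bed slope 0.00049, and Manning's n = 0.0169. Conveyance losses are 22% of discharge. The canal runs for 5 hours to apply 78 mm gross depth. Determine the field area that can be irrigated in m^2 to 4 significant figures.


Approach: apply Manning's equation with a conveyance and depth budget, Q = (1/n)*A*R^(2/3)*S^(1/2); Q_field = Q*(1-loss); Area = Q_field*t/(d/1000).
Step 1 — canal discharge (Manning's equation):
  Q = (1/0.0169) * 6.550 * 0.8549^(2/3) * 0.00049^(1/2) = 7.72792 m^3/s
Step 2 — delivered flow: Q_field = 7.72792*(1 - 22/100) = 6.02778 m^3/s
Step 3 — volume delivered: V = 6.02778 * 5*3600 = 108500 m^3
Step 4 — area served: A = V / (depth/1000) = 108500 / 0.078 = 1391000 m^2
Therefore the field area that can be irrigated = 1391000 m^2.


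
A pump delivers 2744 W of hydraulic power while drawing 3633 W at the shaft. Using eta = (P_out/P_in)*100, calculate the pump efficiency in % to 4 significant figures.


eta = (2744 / 3633) * 100 = 75.53 %
Therefore the pump efficiency = 75.53 %.


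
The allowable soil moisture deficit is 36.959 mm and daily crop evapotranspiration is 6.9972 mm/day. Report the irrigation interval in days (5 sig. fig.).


Approach: apply the irrigation interval relation, interval = SMD / ETc.
interval = 36.959 / 6.9972 = 5.2820 days
Therefore the irrigation interval = 5.2820 days.


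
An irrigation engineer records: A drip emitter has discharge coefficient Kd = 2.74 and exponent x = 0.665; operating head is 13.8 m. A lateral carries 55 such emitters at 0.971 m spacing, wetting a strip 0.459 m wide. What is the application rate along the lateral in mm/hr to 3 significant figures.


Approach: apply the emitter equation with a lateral mass balance, q = Kd*h^x; Q = n*q; rate = Q/(n*spacing*width).
Step 1 — single emitter flow (q = Kd*h^x):
  q = 2.74 * 13.8^0.665 = 15.695 L/hr
Step 2 — total lateral flow: Q = 55 * 15.695 = 863.24 L/hr
Step 3 — wetted area: A = 55 * 0.971 * 0.459 = 24.513 m^2
Step 4 — application rate: Q/A = 863.24/24.513 = 35.2 mm/hr
Therefore the application rate along the lateral = 35.2 mm/hr.


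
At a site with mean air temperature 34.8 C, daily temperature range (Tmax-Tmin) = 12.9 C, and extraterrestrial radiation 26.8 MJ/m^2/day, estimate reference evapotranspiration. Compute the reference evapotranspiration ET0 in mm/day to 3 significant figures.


Approach: apply the Hargreaves-Samani method, ET0 = 0.0023*(Tmean+17.8)*sqrt(Tmax-Tmin)*0.408*Ra.
ET0 = 0.0023*(34.8+17.8)*sqrt(12.9)*0.408*26.8 = 4.75 mm/day
Therefore the reference evapotranspiration ET0 = 4.75 mm/day.


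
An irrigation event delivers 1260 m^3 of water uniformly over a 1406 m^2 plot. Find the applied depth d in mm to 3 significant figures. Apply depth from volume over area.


Approach: apply depth from volume over area, d = (V/A)*1000.
d = (1260 / 1406) * 1000 = 896 mm
Therefore the applied depth d = 896 mm.


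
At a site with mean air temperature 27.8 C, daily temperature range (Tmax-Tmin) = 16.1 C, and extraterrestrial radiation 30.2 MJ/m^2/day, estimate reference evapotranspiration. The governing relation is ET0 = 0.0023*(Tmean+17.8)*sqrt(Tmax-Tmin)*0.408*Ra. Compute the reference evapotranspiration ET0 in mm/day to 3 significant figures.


ET0 = 0.0023*(27.8+17.8)*sqrt(16.1)*0.408*30.2 = 5.19 mm/day
Therefore the reference evapotranspiration ET0 = 5.19 mm/day.


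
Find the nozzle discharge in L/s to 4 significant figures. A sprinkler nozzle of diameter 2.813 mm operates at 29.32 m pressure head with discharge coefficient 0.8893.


Approach: apply the orifice equation, Q = Cd*A*sqrt(2*g*h), A = pi*(d/2)^2.
A = pi*(2.813e-3/2)^2 = 6.21483e-06 m^2
Q = 0.8893 * 6.21483e-06 * sqrt(2*9.81*29.32) * 1000 = 0.1326 L/s
Therefore the nozzle discharge = 0.1326 L/s.


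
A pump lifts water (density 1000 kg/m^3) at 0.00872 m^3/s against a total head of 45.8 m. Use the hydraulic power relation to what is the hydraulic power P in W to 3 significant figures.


Approach: apply the hydraulic power relation, P = rho*g*Q*H.
P = 1000 * 9.81 * 0.00872 * 45.8 = 3920 W
Therefore the hydraulic power P = 3920 W.


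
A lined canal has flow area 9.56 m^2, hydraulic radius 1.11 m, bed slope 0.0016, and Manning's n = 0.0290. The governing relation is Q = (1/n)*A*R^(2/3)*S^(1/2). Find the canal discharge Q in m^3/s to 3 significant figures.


Q = (1/0.0290) * 9.56 * 1.11^(2/3) * 0.0016^(1/2) = 14.1 m^3/s
Therefore the canal discharge Q = 14.1 m^3/s.


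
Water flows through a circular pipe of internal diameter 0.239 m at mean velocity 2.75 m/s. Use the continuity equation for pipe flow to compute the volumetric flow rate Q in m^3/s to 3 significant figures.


Approach: apply the continuity equation for pipe flow, Q = A * v with A = pi*(D/2)^2.
A = pi*(0.239/2)^2 = 0.044863 m^2
Q = 0.044863 * 2.75 = 0.123 m^3/s
Therefore the volumetric flow rate Q = 0.123 m^3/s.


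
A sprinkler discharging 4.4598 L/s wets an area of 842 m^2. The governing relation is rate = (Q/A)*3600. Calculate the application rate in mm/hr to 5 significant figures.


rate = (4.4598 / 842) * 3600 = 19.068 mm/hr
Therefore the application rate = 19.068 mm/hr.


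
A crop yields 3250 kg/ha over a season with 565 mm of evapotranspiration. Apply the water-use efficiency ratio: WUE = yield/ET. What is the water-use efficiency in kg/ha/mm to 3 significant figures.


WUE = 3250 / 565 = 5.75 kg/ha/mm
Therefore the water-use efficiency = 5.75 kg/ha/mm.


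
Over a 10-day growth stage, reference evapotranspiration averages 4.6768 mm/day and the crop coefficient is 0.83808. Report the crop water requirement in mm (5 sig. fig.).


Approach: apply the crop water requirement relation, CWR = ET0 * Kc * days.
CWR = 4.6768 * 0.83808 * 10 = 39.195 mm
Therefore the crop water requirement = 39.195 mm.


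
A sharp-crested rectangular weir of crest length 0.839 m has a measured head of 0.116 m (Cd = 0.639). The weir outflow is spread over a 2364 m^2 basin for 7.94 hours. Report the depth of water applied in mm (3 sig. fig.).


Approach: apply the rectangular weir equation with a volume-to-depth conversion, Q = (2/3)*Cd*L*sqrt(2g)*H^1.5; d = Q*t/A * 1000.
Step 1 — weir discharge:
  Q = (2/3)*0.639*0.839*sqrt(2*9.81)*0.116^1.5 = 0.062547 m^3/s
Step 2 — volume: V = 0.062547 * 7.94*3600 = 1787.8 m^3
Step 3 — depth: d = V/A * 1000 = 1787.8/2364 * 1000 = 756 mm
Therefore the depth of water applied = 756 mm.


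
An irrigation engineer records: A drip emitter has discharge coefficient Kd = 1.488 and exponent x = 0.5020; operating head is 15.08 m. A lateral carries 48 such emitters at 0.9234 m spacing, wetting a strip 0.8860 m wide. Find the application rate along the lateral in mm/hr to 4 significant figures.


Approach: apply the emitter equation with a lateral mass balance, q = Kd*h^x; Q = n*q; rate = Q/(n*spacing*width).
Step 1 — single emitter flow (q = Kd*h^x):
  q = 1.488 * 15.08^0.5020 = 5.80979 L/hr
Step 2 — total lateral flow: Q = 48 * 5.80979 = 278.870 L/hr
Step 3 — wetted area: A = 48 * 0.9234 * 0.8860 = 39.2704 m^2
Step 4 — application rate: Q/A = 278.870/39.2704 = 7.101 mm/hr
Therefore the application rate along the lateral = 7.101 mm/hr.


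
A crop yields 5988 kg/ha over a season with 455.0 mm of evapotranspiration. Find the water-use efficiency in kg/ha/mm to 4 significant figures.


Approach: apply the water-use efficiency ratio, WUE = yield/ET.
WUE = 5988 / 455.0 = 13.16 kg/ha/mm
Therefore the water-use efficiency = 13.16 kg/ha/mm.


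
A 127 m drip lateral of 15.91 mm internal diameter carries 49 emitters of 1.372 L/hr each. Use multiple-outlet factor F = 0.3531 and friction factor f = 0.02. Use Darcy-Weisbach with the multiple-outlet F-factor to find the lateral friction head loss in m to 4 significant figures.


Approach: apply Darcy-Weisbach with the multiple-outlet F-factor, Q = n*q/(3600*1000) m^3/s; v = Q/A; hf = F*f*(L/D)*(v^2/(2g)).
Q = 49*1.372/(3600*1000) = 1.86744e-05 m^3/s
A = pi*(15.91e-3/2)^2 = 1.98806e-04 m^2, so v = Q/A = 0.0939328 m/s
hf = 0.3531*0.02*(127/0.01591)*(0.0939328^2/(2*9.81)) = 0.02535 m
Therefore the lateral friction head loss = 0.02535 m.


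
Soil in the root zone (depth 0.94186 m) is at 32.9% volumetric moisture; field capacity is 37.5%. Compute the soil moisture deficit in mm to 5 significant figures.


Approach: apply the soil moisture deficit relation, SMD = (FC - theta)/100 * depth * 1000.
SMD = (37.5 - 32.9)/100 * 0.94186 * 1000 = 43.326 mm
Therefore the soil moisture deficit = 43.326 mm.


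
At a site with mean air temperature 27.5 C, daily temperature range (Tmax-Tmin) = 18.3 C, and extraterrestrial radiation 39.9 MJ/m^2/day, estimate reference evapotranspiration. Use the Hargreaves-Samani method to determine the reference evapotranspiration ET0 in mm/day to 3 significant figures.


Approach: apply the Hargreaves-Samani method, ET0 = 0.0023*(Tmean+17.8)*sqrt(Tmax-Tmin)*0.408*Ra.
ET0 = 0.0023*(27.5+17.8)*sqrt(18.3)*0.408*39.9 = 7.26 mm/day
Therefore the reference evapotranspiration ET0 = 7.26 mm/day.


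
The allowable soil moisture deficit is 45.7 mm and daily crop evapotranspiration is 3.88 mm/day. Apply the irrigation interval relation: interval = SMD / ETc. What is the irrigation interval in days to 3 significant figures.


interval = 45.7 / 3.88 = 11.8 days
Therefore the irrigation interval = 11.8 days.


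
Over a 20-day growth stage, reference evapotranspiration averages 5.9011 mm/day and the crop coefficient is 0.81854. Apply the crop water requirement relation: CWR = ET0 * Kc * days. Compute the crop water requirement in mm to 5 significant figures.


CWR = 5.9011 * 0.81854 * 20 = 96.606 mm
Therefore the crop water requirement = 96.606 mm.


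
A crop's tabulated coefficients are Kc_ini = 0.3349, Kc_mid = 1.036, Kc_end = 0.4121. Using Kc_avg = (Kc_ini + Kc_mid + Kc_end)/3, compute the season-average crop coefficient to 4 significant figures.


Kc_avg = (0.3349 + 1.036 + 0.4121)/3 = 0.5943
Therefore the season-average crop coefficient = 0.5943.


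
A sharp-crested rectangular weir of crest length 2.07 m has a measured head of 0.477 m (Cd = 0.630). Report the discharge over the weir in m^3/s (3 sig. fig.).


Approach: apply the rectangular weir equation, Q = (2/3)*Cd*L*sqrt(2g)*H^1.5.
Q = (2/3)*0.630*2.07*sqrt(2*9.81)*0.477^1.5 = 1.27 m^3/s
Therefore the discharge over the weir = 1.27 m^3/s.


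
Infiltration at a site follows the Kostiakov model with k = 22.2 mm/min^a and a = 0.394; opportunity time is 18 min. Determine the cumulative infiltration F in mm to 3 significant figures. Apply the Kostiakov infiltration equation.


Approach: apply the Kostiakov infiltration equation, F = k*t^a.
F = 22.2 * 18^0.394 = 69.3 mm
Therefore the cumulative infiltration F = 69.3 mm.


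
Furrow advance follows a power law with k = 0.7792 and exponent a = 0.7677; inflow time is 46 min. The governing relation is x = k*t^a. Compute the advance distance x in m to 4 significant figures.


x = 0.7792 * 46^0.7677 = 14.73 m
Therefore the advance distance x = 14.73 m.


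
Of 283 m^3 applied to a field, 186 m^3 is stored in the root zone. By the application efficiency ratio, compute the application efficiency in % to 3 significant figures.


Approach: apply the application efficiency ratio, Ea = (stored/applied)*100.
Ea = (186/283)*100 = 65.7 %
Therefore the application efficiency = 65.7 %.


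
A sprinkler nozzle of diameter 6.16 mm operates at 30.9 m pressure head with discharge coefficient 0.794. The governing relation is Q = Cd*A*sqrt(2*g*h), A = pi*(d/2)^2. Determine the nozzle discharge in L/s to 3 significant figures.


A = pi*(6.16e-3/2)^2 = 2.9802e-05 m^2
Q = 0.794 * 2.9802e-05 * sqrt(2*9.81*30.9) * 1000 = 0.583 L/s
Therefore the nozzle discharge = 0.583 L/s.


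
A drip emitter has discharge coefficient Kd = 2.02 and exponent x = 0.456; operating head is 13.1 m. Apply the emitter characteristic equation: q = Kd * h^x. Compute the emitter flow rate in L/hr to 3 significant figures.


q = 2.02 * 13.1^0.456 = 6.53 L/hr
Therefore the emitter flow rate = 6.53 L/hr.


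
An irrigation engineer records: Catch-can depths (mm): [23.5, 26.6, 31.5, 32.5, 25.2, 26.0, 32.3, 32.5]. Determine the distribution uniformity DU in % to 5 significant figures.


Approach: apply the low-quarter distribution uniformity, DU = (mean of lowest quarter of readings / overall mean)*100.
sorted lowest 2 of 8: [23.5, 25.2] -> mean = 24.35000 mm
overall mean = 28.76250 mm
DU = (24.35000/28.76250)*100 = 84.659 %
Therefore the distribution uniformity DU = 84.659 %.


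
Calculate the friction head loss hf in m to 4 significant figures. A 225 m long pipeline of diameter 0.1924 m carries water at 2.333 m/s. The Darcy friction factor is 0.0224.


Approach: apply the Darcy-Weisbach equation, hf = f*(L/D)*(v^2/(2g)).
hf = 0.0224 * (225/0.1924) * (2.333^2 / (2*9.81))
hf = 7.267 m
Therefore the friction head loss hf = 7.267 m.


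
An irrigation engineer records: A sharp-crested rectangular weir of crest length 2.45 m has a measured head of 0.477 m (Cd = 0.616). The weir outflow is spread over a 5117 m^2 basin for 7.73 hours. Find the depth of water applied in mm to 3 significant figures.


Approach: apply the rectangular weir equation with a volume-to-depth conversion, Q = (2/3)*Cd*L*sqrt(2g)*H^1.5; d = Q*t/A * 1000.
Step 1 — weir discharge:
  Q = (2/3)*0.616*2.45*sqrt(2*9.81)*0.477^1.5 = 1.4682 m^3/s
Step 2 — volume: V = 1.4682 * 7.73*3600 = 40857 m^3
Step 3 — depth: d = V/A * 1000 = 40857/5117 * 1000 = 7980 mm
Therefore the depth of water applied = 7980 mm.


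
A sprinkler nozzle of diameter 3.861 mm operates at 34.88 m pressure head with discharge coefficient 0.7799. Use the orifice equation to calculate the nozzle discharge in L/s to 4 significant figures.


Approach: apply the orifice equation, Q = Cd*A*sqrt(2*g*h), A = pi*(d/2)^2.
A = pi*(3.861e-3/2)^2 = 1.17082e-05 m^2
Q = 0.7799 * 1.17082e-05 * sqrt(2*9.81*34.88) * 1000 = 0.2389 L/s
Therefore the nozzle discharge = 0.2389 L/s.


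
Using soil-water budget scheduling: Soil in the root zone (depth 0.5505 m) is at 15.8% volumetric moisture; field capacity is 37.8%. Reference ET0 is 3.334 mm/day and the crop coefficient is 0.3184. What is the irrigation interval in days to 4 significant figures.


Approach: apply soil-water budget scheduling, SMD = (FC-theta)/100*depth*1000; ETc = ET0*Kc; interval = SMD/ETc.
Step 1 — soil moisture deficit:
  SMD = (37.8 - 15.8)/100 * 0.5505 * 1000 = 121.110 mm
Step 2 — daily crop ET (ETc = ET0*Kc):
  ETc = 3.334 * 0.3184 = 1.06155 mm/day
Step 3 — irrigation interval (SMD/ETc):
  interval = 121.110 / 1.06155 = 114.1 days
Therefore the irrigation interval = 114.1 days.


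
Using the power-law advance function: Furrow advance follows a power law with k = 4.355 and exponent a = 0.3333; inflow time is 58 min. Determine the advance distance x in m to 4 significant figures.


Approach: apply the power-law advance function, x = k*t^a.
x = 4.355 * 58^0.3333 = 16.86 m
Therefore the advance distance x = 16.86 m.


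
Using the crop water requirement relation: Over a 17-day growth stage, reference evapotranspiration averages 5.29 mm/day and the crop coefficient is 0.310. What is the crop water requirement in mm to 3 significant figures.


Approach: apply the crop water requirement relation, CWR = ET0 * Kc * days.
CWR = 5.29 * 0.310 * 17 = 27.9 mm
Therefore the crop water requirement = 27.9 mm.


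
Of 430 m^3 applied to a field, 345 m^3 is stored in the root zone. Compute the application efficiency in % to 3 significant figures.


Approach: apply the application efficiency ratio, Ea = (stored/applied)*100.
Ea = (345/430)*100 = 80.2 %
Therefore the application efficiency = 80.2 %.
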